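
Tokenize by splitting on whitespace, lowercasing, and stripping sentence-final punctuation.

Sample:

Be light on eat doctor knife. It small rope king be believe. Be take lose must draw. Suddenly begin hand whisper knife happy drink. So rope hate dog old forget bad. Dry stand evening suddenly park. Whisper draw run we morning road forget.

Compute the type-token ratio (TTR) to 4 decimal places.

0.8140

N = 43 tokens, V = 35 types.
TTR = V / N = 35 / 43 = 0.8140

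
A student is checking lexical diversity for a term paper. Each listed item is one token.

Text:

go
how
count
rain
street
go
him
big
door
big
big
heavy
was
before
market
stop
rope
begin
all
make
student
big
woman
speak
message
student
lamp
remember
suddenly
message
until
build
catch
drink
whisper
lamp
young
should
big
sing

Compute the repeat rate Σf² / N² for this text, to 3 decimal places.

0.043

Frequencies: big:5, go:2, student:2, message:2, lamp:2, how:1, count:1, rain:1, street:1, him:1, door:1, heavy:1, was:1, before:1, market:1, stop:1, rope:1, begin:1, all:1, make:1, … (12 more, each freq 1)
Σf² = 68; N² = 1600
Repeat rate = 68 / 1600 = 0.043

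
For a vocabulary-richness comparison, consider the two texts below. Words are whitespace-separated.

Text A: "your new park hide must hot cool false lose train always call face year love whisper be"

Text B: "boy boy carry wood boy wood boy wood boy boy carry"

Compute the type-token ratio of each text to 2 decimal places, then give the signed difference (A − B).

0.73

TTR(A) = 17/17 = 1.00
TTR(B) = 3/11 = 0.27
Difference = 1.00 − 0.27 = 0.73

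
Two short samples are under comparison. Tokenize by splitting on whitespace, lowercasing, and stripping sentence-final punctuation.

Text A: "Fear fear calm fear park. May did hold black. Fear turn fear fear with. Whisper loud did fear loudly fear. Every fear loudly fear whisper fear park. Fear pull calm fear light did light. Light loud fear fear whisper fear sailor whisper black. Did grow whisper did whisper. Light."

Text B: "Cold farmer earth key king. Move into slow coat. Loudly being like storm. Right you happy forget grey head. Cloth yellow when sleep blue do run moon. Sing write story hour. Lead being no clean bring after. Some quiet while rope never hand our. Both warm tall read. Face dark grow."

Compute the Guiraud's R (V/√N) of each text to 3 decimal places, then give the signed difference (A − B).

-4.572

A: V=17, N=49, R=2.429
B: V=50, N=51, R=7.001
Difference = 2.429 − 7.001 = -4.572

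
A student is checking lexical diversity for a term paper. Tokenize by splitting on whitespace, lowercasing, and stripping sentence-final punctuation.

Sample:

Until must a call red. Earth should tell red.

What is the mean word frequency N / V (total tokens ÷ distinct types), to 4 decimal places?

1.1250

N = 9 tokens, V = 8 types.
Mean frequency = N / V = 9 / 8 = 1.1250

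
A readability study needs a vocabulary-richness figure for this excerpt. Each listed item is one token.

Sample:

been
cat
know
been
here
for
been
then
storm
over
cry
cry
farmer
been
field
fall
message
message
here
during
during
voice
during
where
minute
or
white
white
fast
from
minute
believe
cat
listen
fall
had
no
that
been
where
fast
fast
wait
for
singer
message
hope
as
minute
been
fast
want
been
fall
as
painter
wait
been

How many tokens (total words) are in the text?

Tokens: been, cat, know, been, here, for, been, then, storm, over, cry, cry, farmer, been, field, fall, message, message, here, during, during, voice, during, where, minute, or, white, white, fast, from, minute, believe, cat, listen, fall, had, no, that, been, where, fast, fast, wait, for, singer, message, hope, as, minute, been, fast, want, been, fall, as, painter, wait, been
N = 58

58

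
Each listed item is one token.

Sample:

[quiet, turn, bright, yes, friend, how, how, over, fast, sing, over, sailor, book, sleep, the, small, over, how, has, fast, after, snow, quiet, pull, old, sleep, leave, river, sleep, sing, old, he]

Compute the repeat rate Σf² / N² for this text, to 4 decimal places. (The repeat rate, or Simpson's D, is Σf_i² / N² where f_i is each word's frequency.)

Frequencies: how:3, over:3, sleep:3, quiet:2, fast:2, sing:2, old:2, turn:1, bright:1, yes:1, friend:1, sailor:1, book:1, the:1, small:1, has:1, after:1, snow:1, pull:1, leave:1, … (2 more, each freq 1)
Σf² = 58; N² = 1024
Repeat rate = 58 / 1024 = 0.0566

0.0566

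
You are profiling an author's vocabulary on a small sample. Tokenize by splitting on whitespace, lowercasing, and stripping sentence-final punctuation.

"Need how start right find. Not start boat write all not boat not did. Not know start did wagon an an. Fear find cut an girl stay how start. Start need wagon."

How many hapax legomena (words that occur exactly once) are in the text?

Frequencies: start:5, not:4, an:3, need:2, how:2, find:2, boat:2, did:2, wagon:2, right:1, write:1, all:1, know:1, fear:1, cut:1, girl:1, stay:1
Hapax (freq=1): all, cut, fear, girl, know, right, stay, write

8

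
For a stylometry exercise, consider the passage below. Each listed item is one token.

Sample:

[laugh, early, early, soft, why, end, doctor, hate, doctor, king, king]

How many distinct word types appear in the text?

8

Distinct types: {doctor, early, end, hate, king, laugh, soft, why}
V = 8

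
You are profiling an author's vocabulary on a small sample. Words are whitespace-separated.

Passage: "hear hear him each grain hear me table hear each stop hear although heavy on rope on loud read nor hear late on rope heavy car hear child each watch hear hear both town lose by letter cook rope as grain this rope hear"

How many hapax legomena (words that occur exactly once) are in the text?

Frequencies: hear:10, rope:4, each:3, on:3, grain:2, heavy:2, him:1, me:1, table:1, stop:1, although:1, loud:1, read:1, nor:1, late:1, car:1, child:1, watch:1, both:1, town:1, … (6 more, each freq 1)
Hapax (freq=1): although, as, both, by, car, child, cook, him, late, letter, lose, loud, me, nor, read, stop, table, this, town, watch

20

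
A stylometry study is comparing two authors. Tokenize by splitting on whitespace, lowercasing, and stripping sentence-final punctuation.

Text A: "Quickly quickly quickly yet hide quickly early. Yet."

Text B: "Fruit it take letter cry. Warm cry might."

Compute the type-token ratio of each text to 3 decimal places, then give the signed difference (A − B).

-0.375

TTR(A) = 4/8 = 0.500
TTR(B) = 7/8 = 0.875
Difference = 0.500 − 0.875 = -0.375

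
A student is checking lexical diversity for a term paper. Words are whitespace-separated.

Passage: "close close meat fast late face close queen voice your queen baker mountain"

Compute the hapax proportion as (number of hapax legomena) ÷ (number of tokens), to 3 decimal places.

0.615

Frequencies: close:3, queen:2, meat:1, fast:1, late:1, face:1, voice:1, your:1, baker:1, mountain:1
Hapax count = 8; token count = 13.
Ratio = 8 / 13 = 0.615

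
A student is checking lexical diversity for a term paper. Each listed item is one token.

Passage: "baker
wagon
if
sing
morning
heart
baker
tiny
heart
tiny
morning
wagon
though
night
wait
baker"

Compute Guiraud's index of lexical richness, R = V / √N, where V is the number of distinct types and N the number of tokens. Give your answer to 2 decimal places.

N = 16, V = 10.
√N = 4.000000
R = 10 / 4.000000 = 2.50

2.50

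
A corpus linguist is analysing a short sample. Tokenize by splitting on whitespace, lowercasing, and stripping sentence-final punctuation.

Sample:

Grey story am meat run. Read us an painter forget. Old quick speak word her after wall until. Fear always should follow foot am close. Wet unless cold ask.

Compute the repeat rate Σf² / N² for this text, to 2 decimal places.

0.04

Frequencies: am:2, grey:1, story:1, meat:1, run:1, read:1, us:1, an:1, painter:1, forget:1, old:1, quick:1, speak:1, word:1, her:1, after:1, wall:1, until:1, fear:1, always:1, … (8 more, each freq 1)
Σf² = 31; N² = 841
Repeat rate = 31 / 841 = 0.04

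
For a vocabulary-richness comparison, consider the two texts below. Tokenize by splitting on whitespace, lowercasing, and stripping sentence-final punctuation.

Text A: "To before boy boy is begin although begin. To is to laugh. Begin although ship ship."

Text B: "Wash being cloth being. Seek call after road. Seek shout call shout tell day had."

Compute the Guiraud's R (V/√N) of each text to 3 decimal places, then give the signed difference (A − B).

A: V=8, N=16, R=2.000
B: V=11, N=15, R=2.840
Difference = 2.000 − 2.840 = -0.840

-0.840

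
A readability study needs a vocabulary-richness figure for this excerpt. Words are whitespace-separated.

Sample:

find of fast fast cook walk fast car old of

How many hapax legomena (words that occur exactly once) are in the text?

Frequencies: fast:3, of:2, find:1, cook:1, walk:1, car:1, old:1
Hapax (freq=1): car, cook, find, old, walk

5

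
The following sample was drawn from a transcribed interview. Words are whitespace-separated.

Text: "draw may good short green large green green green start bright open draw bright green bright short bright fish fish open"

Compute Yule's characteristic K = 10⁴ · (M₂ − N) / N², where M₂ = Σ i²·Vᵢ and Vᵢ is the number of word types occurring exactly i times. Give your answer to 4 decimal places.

907.0295

Frequencies: green:5, bright:4, draw:2, short:2, open:2, fish:2, may:1, good:1, large:1, start:1
N = 21. Frequency spectrum: V_1=4, V_2=4, V_4=1, V_5=1
M₂ = 1²·4 + 2²·4 + 4²·1 + 5²·1 = 61
K = 10000 × (61 − 21) / 21² = 907.0295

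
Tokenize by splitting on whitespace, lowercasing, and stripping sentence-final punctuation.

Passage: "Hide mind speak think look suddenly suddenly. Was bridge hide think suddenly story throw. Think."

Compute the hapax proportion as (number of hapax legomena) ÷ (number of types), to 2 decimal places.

0.70

Frequencies: think:3, suddenly:3, hide:2, mind:1, speak:1, look:1, was:1, bridge:1, story:1, throw:1
Hapax count = 7; type count = 10.
Ratio = 7 / 10 = 0.70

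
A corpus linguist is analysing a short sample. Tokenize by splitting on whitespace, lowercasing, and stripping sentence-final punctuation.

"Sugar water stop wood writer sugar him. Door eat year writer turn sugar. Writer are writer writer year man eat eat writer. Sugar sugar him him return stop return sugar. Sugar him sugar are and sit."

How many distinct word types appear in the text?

Distinct types: {and, are, door, eat, him, man, return, sit, stop, sugar, turn, water, wood, writer, year}
V = 15

15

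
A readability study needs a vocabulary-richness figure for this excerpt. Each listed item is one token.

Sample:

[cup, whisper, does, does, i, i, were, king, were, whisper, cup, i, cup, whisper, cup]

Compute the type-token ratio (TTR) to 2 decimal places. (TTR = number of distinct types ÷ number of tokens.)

N = 15 tokens, V = 6 types.
TTR = V / N = 6 / 15 = 0.40

0.40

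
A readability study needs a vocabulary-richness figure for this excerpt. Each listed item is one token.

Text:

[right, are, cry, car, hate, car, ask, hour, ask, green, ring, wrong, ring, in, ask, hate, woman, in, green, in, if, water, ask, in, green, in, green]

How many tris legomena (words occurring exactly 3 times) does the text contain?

Frequencies: in:5, ask:4, green:4, car:2, hate:2, ring:2, right:1, are:1, cry:1, hour:1, wrong:1, woman:1, if:1, water:1
Words with frequency 3: (none)

0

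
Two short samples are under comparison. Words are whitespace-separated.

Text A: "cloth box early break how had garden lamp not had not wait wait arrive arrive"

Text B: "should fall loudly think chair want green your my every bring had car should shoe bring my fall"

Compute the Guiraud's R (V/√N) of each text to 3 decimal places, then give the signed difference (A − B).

-0.460

A: V=11, N=15, R=2.840
B: V=14, N=18, R=3.300
Difference = 2.840 − 3.300 = -0.460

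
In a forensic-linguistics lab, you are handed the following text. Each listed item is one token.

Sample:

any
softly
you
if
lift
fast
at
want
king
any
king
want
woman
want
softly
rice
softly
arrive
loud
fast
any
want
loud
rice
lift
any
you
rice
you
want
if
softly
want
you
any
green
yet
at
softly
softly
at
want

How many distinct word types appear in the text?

Distinct types: {any, arrive, at, fast, green, if, king, lift, loud, rice, softly, want, woman, yet, you}
V = 15

15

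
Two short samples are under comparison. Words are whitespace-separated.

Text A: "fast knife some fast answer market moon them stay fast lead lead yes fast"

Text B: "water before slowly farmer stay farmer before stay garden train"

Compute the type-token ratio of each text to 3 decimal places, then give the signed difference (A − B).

TTR(A) = 10/14 = 0.714
TTR(B) = 7/10 = 0.700
Difference = 0.714 − 0.700 = 0.014

0.014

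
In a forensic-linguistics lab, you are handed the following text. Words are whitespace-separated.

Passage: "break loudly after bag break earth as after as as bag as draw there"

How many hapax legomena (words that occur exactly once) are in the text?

4

Frequencies: as:4, break:2, after:2, bag:2, loudly:1, earth:1, draw:1, there:1
Hapax (freq=1): draw, earth, loudly, there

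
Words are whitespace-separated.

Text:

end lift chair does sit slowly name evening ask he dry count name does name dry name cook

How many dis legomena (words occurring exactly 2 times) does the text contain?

Frequencies: name:4, does:2, dry:2, end:1, lift:1, chair:1, sit:1, slowly:1, evening:1, ask:1, he:1, count:1, cook:1
Words with frequency 2: does, dry

2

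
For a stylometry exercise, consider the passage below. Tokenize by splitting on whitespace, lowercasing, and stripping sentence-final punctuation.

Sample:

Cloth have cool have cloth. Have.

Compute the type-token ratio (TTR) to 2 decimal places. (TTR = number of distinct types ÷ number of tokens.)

0.50

N = 6 tokens, V = 3 types.
TTR = V / N = 3 / 6 = 0.50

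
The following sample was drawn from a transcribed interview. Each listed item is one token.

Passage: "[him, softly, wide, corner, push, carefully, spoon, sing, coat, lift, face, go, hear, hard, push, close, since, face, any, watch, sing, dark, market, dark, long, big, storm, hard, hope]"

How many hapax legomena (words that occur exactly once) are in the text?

Frequencies: push:2, sing:2, face:2, hard:2, dark:2, him:1, softly:1, wide:1, corner:1, carefully:1, spoon:1, coat:1, lift:1, go:1, hear:1, close:1, since:1, any:1, watch:1, market:1, … (4 more, each freq 1)
Hapax (freq=1): any, big, carefully, close, coat, corner, go, hear, him, hope, lift, long, market, since, softly, spoon, storm, watch, wide

19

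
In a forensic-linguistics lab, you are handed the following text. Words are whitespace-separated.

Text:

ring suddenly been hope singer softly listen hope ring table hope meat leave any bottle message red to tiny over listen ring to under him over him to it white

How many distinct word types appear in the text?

21

Distinct types: {any, been, bottle, him, hope, it, leave, listen, meat, message, over, red, ring, singer, softly, suddenly, table, tiny, to, under, white}
V = 21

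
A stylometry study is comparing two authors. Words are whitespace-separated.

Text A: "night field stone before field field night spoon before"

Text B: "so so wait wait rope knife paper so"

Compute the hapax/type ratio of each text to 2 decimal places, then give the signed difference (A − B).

A: hapax=2, V=5, ratio=0.40
B: hapax=3, V=5, ratio=0.60
Difference = 0.40 − 0.60 = -0.20

-0.20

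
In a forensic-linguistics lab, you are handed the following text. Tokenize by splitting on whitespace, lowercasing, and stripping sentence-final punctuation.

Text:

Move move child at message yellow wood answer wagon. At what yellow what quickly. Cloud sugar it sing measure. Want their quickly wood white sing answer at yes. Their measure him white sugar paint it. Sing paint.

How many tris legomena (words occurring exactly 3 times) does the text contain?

Frequencies: at:3, sing:3, move:2, yellow:2, wood:2, answer:2, what:2, quickly:2, sugar:2, it:2, measure:2, their:2, white:2, paint:2, child:1, message:1, wagon:1, cloud:1, want:1, yes:1, … (1 more, each freq 1)
Words with frequency 3: at, sing

2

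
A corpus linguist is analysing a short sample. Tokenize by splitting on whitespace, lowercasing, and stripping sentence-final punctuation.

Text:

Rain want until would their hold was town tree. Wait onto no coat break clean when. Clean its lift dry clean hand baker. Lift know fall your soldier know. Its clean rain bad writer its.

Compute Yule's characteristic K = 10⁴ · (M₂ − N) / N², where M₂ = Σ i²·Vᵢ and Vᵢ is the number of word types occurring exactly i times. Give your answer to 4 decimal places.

195.9184

Frequencies: clean:4, its:3, rain:2, lift:2, know:2, want:1, until:1, would:1, their:1, hold:1, was:1, town:1, tree:1, wait:1, onto:1, no:1, coat:1, break:1, when:1, dry:1, … (7 more, each freq 1)
N = 35. Frequency spectrum: V_1=22, V_2=3, V_3=1, V_4=1
M₂ = 1²·22 + 2²·3 + 3²·1 + 4²·1 = 59
K = 10000 × (59 − 35) / 35² = 195.9184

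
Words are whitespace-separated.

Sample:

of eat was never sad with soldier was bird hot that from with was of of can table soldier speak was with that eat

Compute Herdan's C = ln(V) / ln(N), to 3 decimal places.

N = 24, V = 14.
ln(V) = 2.639057, ln(N) = 3.178054
C = 2.639057 / 3.178054 = 0.830

0.830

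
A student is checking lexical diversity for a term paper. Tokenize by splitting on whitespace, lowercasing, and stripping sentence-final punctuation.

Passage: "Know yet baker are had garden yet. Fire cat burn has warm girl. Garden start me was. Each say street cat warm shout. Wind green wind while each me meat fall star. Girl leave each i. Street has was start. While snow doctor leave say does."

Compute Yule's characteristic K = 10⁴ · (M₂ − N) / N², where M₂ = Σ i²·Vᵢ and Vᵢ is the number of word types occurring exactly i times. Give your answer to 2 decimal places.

Frequencies: each:3, yet:2, garden:2, cat:2, has:2, warm:2, girl:2, start:2, me:2, was:2, say:2, street:2, wind:2, while:2, leave:2, know:1, baker:1, are:1, had:1, fire:1, … (10 more, each freq 1)
N = 46. Frequency spectrum: V_1=15, V_2=14, V_3=1
M₂ = 1²·15 + 2²·14 + 3²·1 = 80
K = 10000 × (80 − 46) / 46² = 160.68

160.68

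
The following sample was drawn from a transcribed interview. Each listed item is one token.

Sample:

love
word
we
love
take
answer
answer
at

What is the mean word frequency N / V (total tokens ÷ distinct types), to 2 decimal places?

N = 8 tokens, V = 6 types.
Mean frequency = N / V = 8 / 6 = 1.33

1.33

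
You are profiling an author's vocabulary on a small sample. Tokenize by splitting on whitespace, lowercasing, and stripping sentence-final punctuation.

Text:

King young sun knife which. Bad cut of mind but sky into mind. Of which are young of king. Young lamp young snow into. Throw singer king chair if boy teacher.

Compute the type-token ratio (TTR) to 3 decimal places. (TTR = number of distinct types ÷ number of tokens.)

N = 31 tokens, V = 21 types.
TTR = V / N = 21 / 31 = 0.677

0.677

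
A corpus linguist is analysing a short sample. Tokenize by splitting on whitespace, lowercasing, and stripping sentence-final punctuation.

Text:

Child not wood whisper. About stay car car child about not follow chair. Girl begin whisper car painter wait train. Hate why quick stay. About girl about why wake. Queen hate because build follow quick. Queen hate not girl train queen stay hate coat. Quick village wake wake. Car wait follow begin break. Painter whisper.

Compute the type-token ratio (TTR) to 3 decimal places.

N = 55 tokens, V = 24 types.
TTR = V / N = 24 / 55 = 0.436

0.436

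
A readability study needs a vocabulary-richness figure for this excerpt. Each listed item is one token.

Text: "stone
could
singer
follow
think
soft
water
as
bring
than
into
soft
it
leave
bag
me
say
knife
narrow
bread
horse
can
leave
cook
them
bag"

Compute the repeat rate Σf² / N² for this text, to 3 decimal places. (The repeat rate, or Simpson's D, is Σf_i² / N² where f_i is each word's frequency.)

Frequencies: soft:2, leave:2, bag:2, stone:1, could:1, singer:1, follow:1, think:1, water:1, as:1, bring:1, than:1, into:1, it:1, me:1, say:1, knife:1, narrow:1, bread:1, horse:1, … (3 more, each freq 1)
Σf² = 32; N² = 676
Repeat rate = 32 / 676 = 0.047

0.047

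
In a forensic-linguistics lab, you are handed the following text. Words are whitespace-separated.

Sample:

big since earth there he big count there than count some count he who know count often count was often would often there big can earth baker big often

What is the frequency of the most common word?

Frequencies: count:5, big:4, often:4, there:3, earth:2, he:2, since:1, than:1, some:1, who:1, know:1, was:1, would:1, can:1, baker:1
Most common: 'count' with frequency 5.

5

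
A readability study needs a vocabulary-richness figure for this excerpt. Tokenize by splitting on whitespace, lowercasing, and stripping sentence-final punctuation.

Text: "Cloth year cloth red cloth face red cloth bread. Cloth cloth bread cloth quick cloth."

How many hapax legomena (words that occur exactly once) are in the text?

3

Frequencies: cloth:8, red:2, bread:2, year:1, face:1, quick:1
Hapax (freq=1): face, quick, year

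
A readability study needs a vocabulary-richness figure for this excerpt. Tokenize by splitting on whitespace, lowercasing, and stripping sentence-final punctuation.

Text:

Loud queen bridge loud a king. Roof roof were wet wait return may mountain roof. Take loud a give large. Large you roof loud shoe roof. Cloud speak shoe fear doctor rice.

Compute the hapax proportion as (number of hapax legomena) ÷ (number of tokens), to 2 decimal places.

0.53

Frequencies: roof:5, loud:4, a:2, large:2, shoe:2, queen:1, bridge:1, king:1, were:1, wet:1, wait:1, return:1, may:1, mountain:1, take:1, give:1, you:1, cloud:1, speak:1, fear:1, … (2 more, each freq 1)
Hapax count = 17; token count = 32.
Ratio = 17 / 32 = 0.53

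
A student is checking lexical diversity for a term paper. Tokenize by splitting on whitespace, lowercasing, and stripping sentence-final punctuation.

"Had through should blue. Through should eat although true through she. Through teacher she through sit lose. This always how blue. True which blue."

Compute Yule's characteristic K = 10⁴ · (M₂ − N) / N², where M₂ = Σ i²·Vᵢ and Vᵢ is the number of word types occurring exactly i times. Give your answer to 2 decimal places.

Frequencies: through:5, blue:3, should:2, true:2, she:2, had:1, eat:1, although:1, teacher:1, sit:1, lose:1, this:1, always:1, how:1, which:1
N = 24. Frequency spectrum: V_1=10, V_2=3, V_3=1, V_5=1
M₂ = 1²·10 + 2²·3 + 3²·1 + 5²·1 = 56
K = 10000 × (56 − 24) / 24² = 555.56

555.56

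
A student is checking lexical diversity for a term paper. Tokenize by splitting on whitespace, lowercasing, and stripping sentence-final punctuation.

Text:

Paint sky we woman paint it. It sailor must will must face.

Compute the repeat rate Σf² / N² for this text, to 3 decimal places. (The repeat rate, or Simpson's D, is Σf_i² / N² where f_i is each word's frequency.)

Frequencies: paint:2, it:2, must:2, sky:1, we:1, woman:1, sailor:1, will:1, face:1
Σf² = 18; N² = 144
Repeat rate = 18 / 144 = 0.125

0.125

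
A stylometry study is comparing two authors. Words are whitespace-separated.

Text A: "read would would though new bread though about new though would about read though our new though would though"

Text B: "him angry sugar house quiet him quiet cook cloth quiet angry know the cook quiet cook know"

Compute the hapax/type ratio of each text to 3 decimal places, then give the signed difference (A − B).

A: hapax=2, V=7, ratio=0.286
B: hapax=4, V=9, ratio=0.444
Difference = 0.286 − 0.444 = -0.158

-0.158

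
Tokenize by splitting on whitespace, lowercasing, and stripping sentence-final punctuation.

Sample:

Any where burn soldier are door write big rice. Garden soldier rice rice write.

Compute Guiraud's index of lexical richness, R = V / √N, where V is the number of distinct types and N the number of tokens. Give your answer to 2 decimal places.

2.67

N = 14, V = 10.
√N = 3.741657
R = 10 / 3.741657 = 2.67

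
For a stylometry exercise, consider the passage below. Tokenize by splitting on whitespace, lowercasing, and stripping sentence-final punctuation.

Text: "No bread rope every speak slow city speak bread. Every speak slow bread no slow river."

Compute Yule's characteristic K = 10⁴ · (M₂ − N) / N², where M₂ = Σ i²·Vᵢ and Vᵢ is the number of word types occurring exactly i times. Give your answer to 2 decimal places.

Frequencies: bread:3, speak:3, slow:3, no:2, every:2, rope:1, city:1, river:1
N = 16. Frequency spectrum: V_1=3, V_2=2, V_3=3
M₂ = 1²·3 + 2²·2 + 3²·3 = 38
K = 10000 × (38 − 16) / 16² = 859.38

859.38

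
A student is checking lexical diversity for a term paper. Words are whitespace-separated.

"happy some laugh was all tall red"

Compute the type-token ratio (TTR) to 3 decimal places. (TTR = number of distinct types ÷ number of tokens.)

N = 7 tokens, V = 7 types.
TTR = V / N = 7 / 7 = 1.000

1.000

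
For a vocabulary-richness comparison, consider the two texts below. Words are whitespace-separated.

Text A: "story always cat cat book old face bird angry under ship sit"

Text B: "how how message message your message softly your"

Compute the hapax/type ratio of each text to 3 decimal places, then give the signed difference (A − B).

0.659

A: hapax=10, V=11, ratio=0.909
B: hapax=1, V=4, ratio=0.250
Difference = 0.909 − 0.250 = 0.659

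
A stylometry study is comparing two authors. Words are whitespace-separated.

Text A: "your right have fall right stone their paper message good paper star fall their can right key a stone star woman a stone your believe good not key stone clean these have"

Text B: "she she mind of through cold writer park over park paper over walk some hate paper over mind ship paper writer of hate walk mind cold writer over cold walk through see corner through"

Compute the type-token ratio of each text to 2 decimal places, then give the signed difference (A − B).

TTR(A) = 18/32 = 0.56
TTR(B) = 15/34 = 0.44
Difference = 0.56 − 0.44 = 0.12

0.12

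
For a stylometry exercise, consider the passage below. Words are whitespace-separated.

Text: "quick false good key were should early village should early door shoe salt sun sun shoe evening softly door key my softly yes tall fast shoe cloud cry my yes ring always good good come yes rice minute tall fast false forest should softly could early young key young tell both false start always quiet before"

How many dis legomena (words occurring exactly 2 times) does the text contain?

Frequencies: false:3, good:3, key:3, should:3, early:3, shoe:3, softly:3, yes:3, door:2, sun:2, my:2, tall:2, fast:2, always:2, young:2, quick:1, were:1, village:1, salt:1, evening:1, … (13 more, each freq 1)
Words with frequency 2: always, door, fast, my, sun, tall, young

7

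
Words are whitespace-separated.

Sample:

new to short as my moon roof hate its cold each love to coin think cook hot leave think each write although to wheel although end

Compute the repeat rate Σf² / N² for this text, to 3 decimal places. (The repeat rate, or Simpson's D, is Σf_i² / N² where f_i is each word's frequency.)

0.056

Frequencies: to:3, each:2, think:2, although:2, new:1, short:1, as:1, my:1, moon:1, roof:1, hate:1, its:1, cold:1, love:1, coin:1, cook:1, hot:1, leave:1, write:1, wheel:1, … (1 more, each freq 1)
Σf² = 38; N² = 676
Repeat rate = 38 / 676 = 0.056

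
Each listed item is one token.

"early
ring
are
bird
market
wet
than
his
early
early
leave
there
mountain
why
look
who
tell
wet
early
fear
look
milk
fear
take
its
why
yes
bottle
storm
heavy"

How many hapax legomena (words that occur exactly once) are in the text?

18

Frequencies: early:4, wet:2, why:2, look:2, fear:2, ring:1, are:1, bird:1, market:1, than:1, his:1, leave:1, there:1, mountain:1, who:1, tell:1, milk:1, take:1, its:1, yes:1, … (3 more, each freq 1)
Hapax (freq=1): are, bird, bottle, heavy, his, its, leave, market, milk, mountain, ring, storm, take, tell, than, there, who, yes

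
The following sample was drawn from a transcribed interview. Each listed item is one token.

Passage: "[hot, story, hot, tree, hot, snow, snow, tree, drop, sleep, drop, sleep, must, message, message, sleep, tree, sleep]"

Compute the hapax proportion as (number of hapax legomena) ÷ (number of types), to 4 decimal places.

Frequencies: sleep:4, hot:3, tree:3, snow:2, drop:2, message:2, story:1, must:1
Hapax count = 2; type count = 8.
Ratio = 2 / 8 = 0.2500

0.2500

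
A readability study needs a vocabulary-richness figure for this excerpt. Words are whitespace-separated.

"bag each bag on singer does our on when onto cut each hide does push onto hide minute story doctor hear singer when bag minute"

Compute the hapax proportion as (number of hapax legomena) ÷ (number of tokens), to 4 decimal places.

0.2400

Frequencies: bag:3, each:2, on:2, singer:2, does:2, when:2, onto:2, hide:2, minute:2, our:1, cut:1, push:1, story:1, doctor:1, hear:1
Hapax count = 6; token count = 25.
Ratio = 6 / 25 = 0.2400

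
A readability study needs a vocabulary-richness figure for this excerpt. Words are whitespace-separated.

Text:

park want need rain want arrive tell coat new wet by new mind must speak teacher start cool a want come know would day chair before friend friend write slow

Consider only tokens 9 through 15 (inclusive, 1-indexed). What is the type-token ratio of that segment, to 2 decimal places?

0.86

Segment tokens 9–15: new, wet, by, new, mind, must, speak
Segment N = 7, segment V = 6.
TTR = 6 / 7 = 0.86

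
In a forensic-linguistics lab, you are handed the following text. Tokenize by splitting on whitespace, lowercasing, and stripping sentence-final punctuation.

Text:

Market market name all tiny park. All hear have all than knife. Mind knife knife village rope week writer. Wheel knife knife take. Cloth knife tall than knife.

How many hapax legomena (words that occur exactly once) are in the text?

Frequencies: knife:7, all:3, market:2, than:2, name:1, tiny:1, park:1, hear:1, have:1, mind:1, village:1, rope:1, week:1, writer:1, wheel:1, take:1, cloth:1, tall:1
Hapax (freq=1): cloth, have, hear, mind, name, park, rope, take, tall, tiny, village, week, wheel, writer

14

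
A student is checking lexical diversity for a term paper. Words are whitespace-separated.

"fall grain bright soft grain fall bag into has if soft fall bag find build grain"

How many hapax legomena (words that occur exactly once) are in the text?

6

Frequencies: fall:3, grain:3, soft:2, bag:2, bright:1, into:1, has:1, if:1, find:1, build:1
Hapax (freq=1): bright, build, find, has, if, into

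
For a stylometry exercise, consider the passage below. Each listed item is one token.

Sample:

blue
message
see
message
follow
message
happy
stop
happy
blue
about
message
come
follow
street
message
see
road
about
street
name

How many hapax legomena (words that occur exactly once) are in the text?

Frequencies: message:5, blue:2, see:2, follow:2, happy:2, about:2, street:2, stop:1, come:1, road:1, name:1
Hapax (freq=1): come, name, road, stop

4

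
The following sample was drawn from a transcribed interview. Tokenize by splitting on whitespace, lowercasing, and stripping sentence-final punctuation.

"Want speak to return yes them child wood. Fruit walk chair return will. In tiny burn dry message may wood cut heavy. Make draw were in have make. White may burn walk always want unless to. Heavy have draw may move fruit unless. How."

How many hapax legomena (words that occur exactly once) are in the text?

Frequencies: may:3, want:2, to:2, return:2, wood:2, fruit:2, walk:2, in:2, burn:2, heavy:2, make:2, draw:2, have:2, unless:2, speak:1, yes:1, them:1, child:1, chair:1, will:1, … (9 more, each freq 1)
Hapax (freq=1): always, chair, child, cut, dry, how, message, move, speak, them, tiny, were, white, will, yes

15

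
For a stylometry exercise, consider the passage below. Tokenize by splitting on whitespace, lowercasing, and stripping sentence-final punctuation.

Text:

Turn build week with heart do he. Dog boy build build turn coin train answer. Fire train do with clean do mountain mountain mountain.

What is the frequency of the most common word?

Frequencies: build:3, do:3, mountain:3, turn:2, with:2, train:2, week:1, heart:1, he:1, dog:1, boy:1, coin:1, answer:1, fire:1, clean:1
Most common: 'build' with frequency 3.

3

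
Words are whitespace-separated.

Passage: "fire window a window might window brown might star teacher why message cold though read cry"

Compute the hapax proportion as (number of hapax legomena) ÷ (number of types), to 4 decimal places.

Frequencies: window:3, might:2, fire:1, a:1, brown:1, star:1, teacher:1, why:1, message:1, cold:1, though:1, read:1, cry:1
Hapax count = 11; type count = 13.
Ratio = 11 / 13 = 0.8462

0.8462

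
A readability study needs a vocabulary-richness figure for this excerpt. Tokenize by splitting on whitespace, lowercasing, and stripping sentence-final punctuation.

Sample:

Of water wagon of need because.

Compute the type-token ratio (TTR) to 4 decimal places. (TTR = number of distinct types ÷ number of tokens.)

0.8333

N = 6 tokens, V = 5 types.
TTR = V / N = 5 / 6 = 0.8333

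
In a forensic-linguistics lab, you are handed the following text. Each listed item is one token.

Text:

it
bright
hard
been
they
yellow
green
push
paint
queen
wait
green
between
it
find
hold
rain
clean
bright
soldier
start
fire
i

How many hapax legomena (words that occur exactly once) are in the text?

Frequencies: it:2, bright:2, green:2, hard:1, been:1, they:1, yellow:1, push:1, paint:1, queen:1, wait:1, between:1, find:1, hold:1, rain:1, clean:1, soldier:1, start:1, fire:1, i:1
Hapax (freq=1): been, between, clean, find, fire, hard, hold, i, paint, push, queen, rain, soldier, start, they, wait, yellow

17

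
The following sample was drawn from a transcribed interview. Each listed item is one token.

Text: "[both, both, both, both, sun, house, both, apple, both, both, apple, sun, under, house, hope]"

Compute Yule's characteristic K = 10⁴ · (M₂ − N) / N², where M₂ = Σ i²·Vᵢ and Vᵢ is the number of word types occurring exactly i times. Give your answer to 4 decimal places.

Frequencies: both:7, sun:2, house:2, apple:2, under:1, hope:1
N = 15. Frequency spectrum: V_1=2, V_2=3, V_7=1
M₂ = 1²·2 + 2²·3 + 7²·1 = 63
K = 10000 × (63 − 15) / 15² = 2133.3333

2133.3333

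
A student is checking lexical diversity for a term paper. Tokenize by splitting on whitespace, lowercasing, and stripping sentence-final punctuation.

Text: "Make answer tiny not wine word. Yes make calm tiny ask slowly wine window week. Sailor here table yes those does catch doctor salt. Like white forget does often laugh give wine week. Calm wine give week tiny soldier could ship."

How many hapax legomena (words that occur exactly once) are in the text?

Frequencies: wine:4, tiny:3, week:3, make:2, yes:2, calm:2, does:2, give:2, answer:1, not:1, word:1, ask:1, slowly:1, window:1, sailor:1, here:1, table:1, those:1, catch:1, doctor:1, … (9 more, each freq 1)
Hapax (freq=1): answer, ask, catch, could, doctor, forget, here, laugh, like, not, often, sailor, salt, ship, slowly, soldier, table, those, white, window, word

21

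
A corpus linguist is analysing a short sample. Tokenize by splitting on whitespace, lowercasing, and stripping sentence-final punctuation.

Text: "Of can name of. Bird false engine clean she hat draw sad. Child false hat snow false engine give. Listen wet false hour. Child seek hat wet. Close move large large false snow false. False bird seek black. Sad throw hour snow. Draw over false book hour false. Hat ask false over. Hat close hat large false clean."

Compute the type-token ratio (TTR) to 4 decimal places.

N = 58 tokens, V = 26 types.
TTR = V / N = 26 / 58 = 0.4483

0.4483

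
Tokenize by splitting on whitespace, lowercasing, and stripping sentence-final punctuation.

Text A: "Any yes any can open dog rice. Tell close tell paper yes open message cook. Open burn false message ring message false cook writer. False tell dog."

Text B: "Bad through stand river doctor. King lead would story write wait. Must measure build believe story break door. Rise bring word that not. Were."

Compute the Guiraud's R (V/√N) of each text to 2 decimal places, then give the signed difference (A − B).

A: V=15, N=27, R=2.89
B: V=23, N=24, R=4.69
Difference = 2.89 − 4.69 = -1.80

-1.80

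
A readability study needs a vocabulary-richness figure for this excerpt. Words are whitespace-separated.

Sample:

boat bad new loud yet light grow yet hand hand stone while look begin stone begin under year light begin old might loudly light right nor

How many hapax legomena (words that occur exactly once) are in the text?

Frequencies: light:3, begin:3, yet:2, hand:2, stone:2, boat:1, bad:1, new:1, loud:1, grow:1, while:1, look:1, under:1, year:1, old:1, might:1, loudly:1, right:1, nor:1
Hapax (freq=1): bad, boat, grow, look, loud, loudly, might, new, nor, old, right, under, while, year

14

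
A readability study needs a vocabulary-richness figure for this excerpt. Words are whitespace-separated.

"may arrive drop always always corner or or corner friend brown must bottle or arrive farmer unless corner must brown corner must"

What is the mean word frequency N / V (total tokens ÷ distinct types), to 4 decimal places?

1.8333

N = 22 tokens, V = 12 types.
Mean frequency = N / V = 22 / 12 = 1.8333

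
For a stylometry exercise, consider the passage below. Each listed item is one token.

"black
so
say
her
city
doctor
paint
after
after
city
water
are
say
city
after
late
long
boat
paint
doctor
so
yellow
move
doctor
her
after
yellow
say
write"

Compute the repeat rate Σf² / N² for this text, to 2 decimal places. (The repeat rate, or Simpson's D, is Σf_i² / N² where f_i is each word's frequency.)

Frequencies: after:4, say:3, city:3, doctor:3, so:2, her:2, paint:2, yellow:2, black:1, water:1, are:1, late:1, long:1, boat:1, move:1, write:1
Σf² = 67; N² = 841
Repeat rate = 67 / 841 = 0.08

0.08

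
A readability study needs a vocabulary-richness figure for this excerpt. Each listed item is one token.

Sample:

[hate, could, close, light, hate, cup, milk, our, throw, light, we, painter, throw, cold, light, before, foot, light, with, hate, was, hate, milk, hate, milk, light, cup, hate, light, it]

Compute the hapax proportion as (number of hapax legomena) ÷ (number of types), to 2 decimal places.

0.69

Frequencies: hate:6, light:6, milk:3, cup:2, throw:2, could:1, close:1, our:1, we:1, painter:1, cold:1, before:1, foot:1, with:1, was:1, it:1
Hapax count = 11; type count = 16.
Ratio = 11 / 16 = 0.69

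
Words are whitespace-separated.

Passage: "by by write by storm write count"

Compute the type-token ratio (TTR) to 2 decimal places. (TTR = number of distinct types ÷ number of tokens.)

N = 7 tokens, V = 4 types.
TTR = V / N = 4 / 7 = 0.57

0.57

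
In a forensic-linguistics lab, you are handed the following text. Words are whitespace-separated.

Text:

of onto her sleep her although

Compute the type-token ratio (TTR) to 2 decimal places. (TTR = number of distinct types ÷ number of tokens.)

0.83

N = 6 tokens, V = 5 types.
TTR = V / N = 5 / 6 = 0.83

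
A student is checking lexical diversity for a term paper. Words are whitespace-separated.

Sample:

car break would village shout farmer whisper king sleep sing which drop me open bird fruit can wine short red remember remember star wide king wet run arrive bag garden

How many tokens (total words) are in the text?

Tokens: car, break, would, village, shout, farmer, whisper, king, sleep, sing, which, drop, me, open, bird, fruit, can, wine, short, red, remember, remember, star, wide, king, wet, run, arrive, bag, garden
N = 30

30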